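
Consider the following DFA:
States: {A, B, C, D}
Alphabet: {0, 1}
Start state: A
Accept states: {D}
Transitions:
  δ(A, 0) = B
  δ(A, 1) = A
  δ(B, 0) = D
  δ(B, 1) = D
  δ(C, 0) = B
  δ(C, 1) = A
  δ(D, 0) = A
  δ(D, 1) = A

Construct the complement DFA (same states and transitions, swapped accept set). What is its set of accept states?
Complement accept states = All states \ Original accept states
= {A, B, C, D} \ {D}
{A, B, C}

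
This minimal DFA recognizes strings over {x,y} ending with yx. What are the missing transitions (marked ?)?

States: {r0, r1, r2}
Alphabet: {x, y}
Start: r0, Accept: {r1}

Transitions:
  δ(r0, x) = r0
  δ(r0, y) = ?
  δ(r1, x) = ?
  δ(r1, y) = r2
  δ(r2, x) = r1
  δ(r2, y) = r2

From the language and accept set, identify what each state tracks — r0: no suffix match; r1: suffix is yx; r2: one trailing y.
Each missing δ(q, a) is the state matching the new tracked value after reading a.
δ(r0, y) = r2; δ(r1, x) = r0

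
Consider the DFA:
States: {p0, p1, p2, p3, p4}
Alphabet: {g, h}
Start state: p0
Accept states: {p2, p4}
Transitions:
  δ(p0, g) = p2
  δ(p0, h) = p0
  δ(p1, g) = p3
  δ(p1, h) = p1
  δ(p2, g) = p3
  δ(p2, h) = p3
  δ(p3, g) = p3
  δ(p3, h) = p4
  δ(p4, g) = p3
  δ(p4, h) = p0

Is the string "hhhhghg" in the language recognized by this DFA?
Processing string "hhhhghg":
  p0 --h--> p0
  p0 --h--> p0
  p0 --h--> p0
  p0 --h--> p0
  p0 --g--> p2
  p2 --h--> p3
  p3 --g--> p3
Final state: p3
Accept states: {p2, p4}
No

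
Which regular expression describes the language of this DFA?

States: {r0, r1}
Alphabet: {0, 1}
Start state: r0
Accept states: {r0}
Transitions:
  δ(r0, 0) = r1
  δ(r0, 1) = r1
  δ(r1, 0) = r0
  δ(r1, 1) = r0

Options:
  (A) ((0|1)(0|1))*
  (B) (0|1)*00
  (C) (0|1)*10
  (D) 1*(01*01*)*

Check each option against the DFA on short strings; one disagreement eliminates an option:
  (A) ((0|1)(0|1))*: agrees with the DFA on every string of length ≤ 6
  (B) (0|1)*00: on ε the DFA stays in r0 and accepts (r0 ∈ Accept), but the regex does not match it → eliminate
  (C) (0|1)*10: on ε the DFA stays in r0 and accepts (r0 ∈ Accept), but the regex does not match it → eliminate
  (D) 1*(01*01*)*: on '1' the DFA goes r0 → r1 and rejects (r1 ∉ Accept), but the regex matches it → eliminate
Only (A) is consistent with the DFA.
(A) ((0|1)(0|1))*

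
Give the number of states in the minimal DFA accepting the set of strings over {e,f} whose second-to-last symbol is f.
By Myhill–Nerode, count the distinguishable equivalence classes: 2^2 = 4 classes — the DFA must remember the last 2 symbols read; every pair of distinct length-2 suffixes is distinguishable by some continuation.
4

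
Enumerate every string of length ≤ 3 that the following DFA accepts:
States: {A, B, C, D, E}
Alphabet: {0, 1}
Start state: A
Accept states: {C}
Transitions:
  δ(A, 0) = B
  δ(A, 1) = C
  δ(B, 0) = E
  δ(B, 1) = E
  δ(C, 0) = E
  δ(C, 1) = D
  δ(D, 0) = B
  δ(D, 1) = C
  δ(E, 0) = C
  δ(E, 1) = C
1, 000, 001, 010, 011, 100, 101, 111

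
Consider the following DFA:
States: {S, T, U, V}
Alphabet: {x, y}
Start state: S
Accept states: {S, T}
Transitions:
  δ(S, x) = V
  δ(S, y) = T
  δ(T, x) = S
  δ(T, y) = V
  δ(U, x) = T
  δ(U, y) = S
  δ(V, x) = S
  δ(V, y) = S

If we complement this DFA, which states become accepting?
Complement accept states = All states \ Original accept states
= {S, T, U, V} \ {S, T}
{U, V}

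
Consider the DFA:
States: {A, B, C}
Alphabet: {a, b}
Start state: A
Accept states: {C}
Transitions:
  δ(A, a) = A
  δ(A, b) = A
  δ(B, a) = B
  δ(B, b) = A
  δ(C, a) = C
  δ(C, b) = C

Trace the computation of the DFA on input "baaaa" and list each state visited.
read 'b': A → A
  read 'a': A → A
  read 'a': A → A
  read 'a': A → A
  read 'a': A → A
A -> A -> A -> A -> A -> A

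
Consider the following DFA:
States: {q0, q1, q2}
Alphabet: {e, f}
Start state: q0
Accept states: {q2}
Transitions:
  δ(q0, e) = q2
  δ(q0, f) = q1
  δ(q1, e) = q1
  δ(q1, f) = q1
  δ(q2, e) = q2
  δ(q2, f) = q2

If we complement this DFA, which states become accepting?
Complement accept states = All states \ Original accept states
= {q0, q1, q2} \ {q2}
{q0, q1}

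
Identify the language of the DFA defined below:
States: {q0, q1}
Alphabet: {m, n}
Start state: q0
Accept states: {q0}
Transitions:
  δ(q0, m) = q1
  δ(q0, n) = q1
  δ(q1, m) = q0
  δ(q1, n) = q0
Testing a few strings:
  'nm' → accept
  'm' → reject
  'mm' → accept
  'mn' → accept
State roles: q0=even length so far; q1=odd length so far
All strings over {m,n} of even length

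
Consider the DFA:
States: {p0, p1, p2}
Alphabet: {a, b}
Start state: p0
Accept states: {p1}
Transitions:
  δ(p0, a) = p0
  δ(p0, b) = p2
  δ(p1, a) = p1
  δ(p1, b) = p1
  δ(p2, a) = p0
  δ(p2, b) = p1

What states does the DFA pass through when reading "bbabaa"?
read 'b': p0 → p2
  read 'b': p2 → p1
  read 'a': p1 → p1
  read 'b': p1 → p1
  read 'a': p1 → p1
  read 'a': p1 → p1
p0 -> p2 -> p1 -> p1 -> p1 -> p1 -> p1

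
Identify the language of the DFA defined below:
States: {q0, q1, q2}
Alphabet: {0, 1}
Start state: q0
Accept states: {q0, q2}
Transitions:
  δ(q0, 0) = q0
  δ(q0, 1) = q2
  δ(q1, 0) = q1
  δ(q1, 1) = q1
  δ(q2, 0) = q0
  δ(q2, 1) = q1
Testing a few strings:
  '0' → accept
  '00' → accept
  '11' → reject
  '0001' → accept
State roles: q0=last symbol not 1 (ok); q1=saw 11 (dead); q2=last symbol 1 (ok)
All binary strings with no two consecutive 1's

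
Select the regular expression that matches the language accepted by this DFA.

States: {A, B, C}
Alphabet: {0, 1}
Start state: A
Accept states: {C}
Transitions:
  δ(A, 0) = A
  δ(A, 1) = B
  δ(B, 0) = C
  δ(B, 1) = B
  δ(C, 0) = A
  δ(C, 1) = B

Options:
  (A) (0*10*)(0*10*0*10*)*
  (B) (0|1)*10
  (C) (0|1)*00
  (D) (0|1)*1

Check each option against the DFA on short strings; one disagreement eliminates an option:
  (A) (0*10*)(0*10*0*10*)*: on '1' the DFA goes A → B and rejects (B ∉ Accept), but the regex matches it → eliminate
  (B) (0|1)*10: agrees with the DFA on every string of length ≤ 6
  (C) (0|1)*00: on '00' the DFA goes A → A → A and rejects (A ∉ Accept), but the regex matches it → eliminate
  (D) (0|1)*1: on '1' the DFA goes A → B and rejects (B ∉ Accept), but the regex matches it → eliminate
Only (B) is consistent with the DFA.
(B) (0|1)*10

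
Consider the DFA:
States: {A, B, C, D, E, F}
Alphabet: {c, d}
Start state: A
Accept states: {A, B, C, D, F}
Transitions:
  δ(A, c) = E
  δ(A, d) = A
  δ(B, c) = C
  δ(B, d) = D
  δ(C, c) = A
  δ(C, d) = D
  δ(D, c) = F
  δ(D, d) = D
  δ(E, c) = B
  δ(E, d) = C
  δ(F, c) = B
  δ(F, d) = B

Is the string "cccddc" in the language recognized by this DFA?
Processing string "cccddc":
  A --c--> E
  E --c--> B
  B --c--> C
  C --d--> D
  D --d--> D
  D --c--> F
Final state: F
Accept states: {A, B, C, D, F}
Yes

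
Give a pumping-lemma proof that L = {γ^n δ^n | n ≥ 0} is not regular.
Assume L is regular with pumping length p. Idea: pumping the γ-block changes the count balance.
Choose s = γ^p δ^p (length 2p ≥ p). By the pumping lemma, s = xyz with |xy| ≤ p, |y| > 0. So y = γ^k for some k > 0 (since xy is entirely within the γ's). Pumping gives xy²z = γ^(p+k) δ^p, which is not in L since p+k ≠ p.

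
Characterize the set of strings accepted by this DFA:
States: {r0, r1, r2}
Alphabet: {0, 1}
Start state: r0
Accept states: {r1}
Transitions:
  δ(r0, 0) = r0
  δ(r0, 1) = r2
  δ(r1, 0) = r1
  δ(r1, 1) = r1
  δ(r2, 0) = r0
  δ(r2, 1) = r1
Testing a few strings:
  '1110' → accept
  '1' → reject
  '0001' → reject
  '0100' → reject
State roles: r0=no progress toward 11; r1=substring 11 seen; r2=one trailing 1
All binary strings containing the substring 11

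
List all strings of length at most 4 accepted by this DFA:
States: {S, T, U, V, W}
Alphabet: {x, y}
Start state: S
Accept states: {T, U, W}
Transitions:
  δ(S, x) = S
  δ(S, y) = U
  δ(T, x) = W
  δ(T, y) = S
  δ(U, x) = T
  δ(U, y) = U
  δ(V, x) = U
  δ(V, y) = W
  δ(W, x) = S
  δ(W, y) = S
y, xy, yx, yy, xxy, xyx, xyy, yxx, yyx, yyy, xxxy, xxyx, xxyy, xyxx, xyyx, xyyy, yxyy, yyxx, yyyx, yyyy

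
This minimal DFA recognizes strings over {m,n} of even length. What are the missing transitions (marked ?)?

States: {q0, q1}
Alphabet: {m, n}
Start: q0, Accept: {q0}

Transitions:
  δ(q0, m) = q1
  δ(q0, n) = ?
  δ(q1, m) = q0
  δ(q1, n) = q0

From the language and accept set, identify what each state tracks — q0: even length so far; q1: odd length so far.
Each missing δ(q, a) is the state matching the new tracked value after reading a.
δ(q0, n) = q1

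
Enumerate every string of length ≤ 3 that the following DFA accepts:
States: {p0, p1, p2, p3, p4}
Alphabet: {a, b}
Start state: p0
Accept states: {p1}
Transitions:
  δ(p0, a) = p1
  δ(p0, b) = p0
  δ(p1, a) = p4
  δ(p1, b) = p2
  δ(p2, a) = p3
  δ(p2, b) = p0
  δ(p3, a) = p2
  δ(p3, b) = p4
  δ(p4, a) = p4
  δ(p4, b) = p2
a, ba, bba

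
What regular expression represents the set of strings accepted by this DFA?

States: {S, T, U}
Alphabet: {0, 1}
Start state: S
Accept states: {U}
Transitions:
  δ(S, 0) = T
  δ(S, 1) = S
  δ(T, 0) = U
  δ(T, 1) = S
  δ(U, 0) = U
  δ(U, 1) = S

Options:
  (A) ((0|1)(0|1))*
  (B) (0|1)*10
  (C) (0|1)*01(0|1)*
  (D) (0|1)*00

Check each option against the DFA on short strings; one disagreement eliminates an option:
  (A) ((0|1)(0|1))*: on ε the DFA stays in S and rejects (S ∉ Accept), but the regex matches it → eliminate
  (B) (0|1)*10: on '00' the DFA goes S → T → U and accepts (U ∈ Accept), but the regex does not match it → eliminate
  (C) (0|1)*01(0|1)*: on '00' the DFA goes S → T → U and accepts (U ∈ Accept), but the regex does not match it → eliminate
  (D) (0|1)*00: agrees with the DFA on every string of length ≤ 6
Only (D) is consistent with the DFA.
(D) (0|1)*00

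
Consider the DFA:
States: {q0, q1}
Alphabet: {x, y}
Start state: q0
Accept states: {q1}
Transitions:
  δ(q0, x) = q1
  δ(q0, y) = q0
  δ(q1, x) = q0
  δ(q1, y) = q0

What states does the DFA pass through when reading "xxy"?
read 'x': q0 → q1
  read 'x': q1 → q0
  read 'y': q0 → q0
q0 -> q1 -> q0 -> q0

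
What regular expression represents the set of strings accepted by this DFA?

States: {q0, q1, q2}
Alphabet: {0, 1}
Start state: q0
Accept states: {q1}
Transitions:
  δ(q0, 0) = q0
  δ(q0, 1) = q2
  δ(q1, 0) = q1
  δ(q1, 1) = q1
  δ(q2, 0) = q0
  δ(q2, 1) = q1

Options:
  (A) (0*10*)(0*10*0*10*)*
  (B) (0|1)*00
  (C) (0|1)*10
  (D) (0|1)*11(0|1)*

Check each option against the DFA on short strings; one disagreement eliminates an option:
  (A) (0*10*)(0*10*0*10*)*: on '1' the DFA goes q0 → q2 and rejects (q2 ∉ Accept), but the regex matches it → eliminate
  (B) (0|1)*00: on '00' the DFA goes q0 → q0 → q0 and rejects (q0 ∉ Accept), but the regex matches it → eliminate
  (C) (0|1)*10: on '10' the DFA goes q0 → q2 → q0 and rejects (q0 ∉ Accept), but the regex matches it → eliminate
  (D) (0|1)*11(0|1)*: agrees with the DFA on every string of length ≤ 6
Only (D) is consistent with the DFA.
(D) (0|1)*11(0|1)*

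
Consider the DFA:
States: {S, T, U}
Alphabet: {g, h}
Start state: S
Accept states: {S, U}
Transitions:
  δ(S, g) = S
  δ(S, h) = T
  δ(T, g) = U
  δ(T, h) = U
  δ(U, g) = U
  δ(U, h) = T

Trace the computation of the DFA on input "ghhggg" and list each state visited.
read 'g': S → S
  read 'h': S → T
  read 'h': T → U
  read 'g': U → U
  read 'g': U → U
  read 'g': U → U
S -> S -> T -> U -> U -> U -> U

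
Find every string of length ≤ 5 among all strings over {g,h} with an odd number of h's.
h, gh, hg, ggh, ghg, hgg, hhh, gggh, gghg, ghgg, ghhh, hggg, hghh, hhgh, hhhg, ggggh, ggghg, gghgg, gghhh, ghggg, ghghh, ghhgh, ghhhg, hgggg, hgghh, hghgh, hghhg, hhggh, hhghg, hhhgg, hhhhh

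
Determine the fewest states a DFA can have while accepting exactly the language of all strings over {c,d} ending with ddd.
By Myhill–Nerode, count the distinguishable equivalence classes: 4 classes — one per longest suffix of the input that is a prefix of 'ddd' (lengths 0 through 3); only the length-3 class is accepting.
4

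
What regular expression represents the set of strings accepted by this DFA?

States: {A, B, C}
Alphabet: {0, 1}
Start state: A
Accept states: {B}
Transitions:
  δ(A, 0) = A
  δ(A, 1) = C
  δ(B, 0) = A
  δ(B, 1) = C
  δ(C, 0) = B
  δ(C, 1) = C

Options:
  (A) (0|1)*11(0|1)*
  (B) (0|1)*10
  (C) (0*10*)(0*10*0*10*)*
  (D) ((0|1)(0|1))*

Check each option against the DFA on short strings; one disagreement eliminates an option:
  (A) (0|1)*11(0|1)*: on '10' the DFA goes A → C → B and accepts (B ∈ Accept), but the regex does not match it → eliminate
  (B) (0|1)*10: agrees with the DFA on every string of length ≤ 6
  (C) (0*10*)(0*10*0*10*)*: on '1' the DFA goes A → C and rejects (C ∉ Accept), but the regex matches it → eliminate
  (D) ((0|1)(0|1))*: on ε the DFA stays in A and rejects (A ∉ Accept), but the regex matches it → eliminate
Only (B) is consistent with the DFA.
(B) (0|1)*10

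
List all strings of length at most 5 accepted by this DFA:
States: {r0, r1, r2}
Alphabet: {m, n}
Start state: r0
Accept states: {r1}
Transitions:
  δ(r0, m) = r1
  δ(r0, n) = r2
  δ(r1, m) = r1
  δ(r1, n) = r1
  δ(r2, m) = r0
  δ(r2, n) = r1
m, mm, mn, nn, mmm, mmn, mnm, mnn, nmm, nnm, nnn, mmmm, mmmn, mmnm, mmnn, mnmm, mnmn, mnnm, mnnn, nmmm, nmmn, nmnn, nnmm, nnmn, nnnm, nnnn, mmmmm, mmmmn, mmmnm, mmmnn, mmnmm, mmnmn, mmnnm, mmnnn, mnmmm, mnmmn, mnmnm, mnmnn, mnnmm, mnnmn, mnnnm, mnnnn, nmmmm, nmmmn, nmmnm, nmmnn, nmnmm, nmnnm, nmnnn, nnmmm, nnmmn, nnmnm, nnmnn, nnnmm, nnnmn, nnnnm, nnnnn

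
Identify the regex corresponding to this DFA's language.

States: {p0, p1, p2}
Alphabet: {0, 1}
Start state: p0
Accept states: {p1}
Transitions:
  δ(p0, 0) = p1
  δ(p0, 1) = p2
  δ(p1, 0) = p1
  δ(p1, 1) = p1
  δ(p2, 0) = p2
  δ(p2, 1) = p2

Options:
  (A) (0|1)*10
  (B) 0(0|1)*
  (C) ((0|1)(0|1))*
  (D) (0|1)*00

Check each option against the DFA on short strings; one disagreement eliminates an option:
  (A) (0|1)*10: on '0' the DFA goes p0 → p1 and accepts (p1 ∈ Accept), but the regex does not match it → eliminate
  (B) 0(0|1)*: agrees with the DFA on every string of length ≤ 6
  (C) ((0|1)(0|1))*: on ε the DFA stays in p0 and rejects (p0 ∉ Accept), but the regex matches it → eliminate
  (D) (0|1)*00: on '0' the DFA goes p0 → p1 and accepts (p1 ∈ Accept), but the regex does not match it → eliminate
Only (B) is consistent with the DFA.
(B) 0(0|1)*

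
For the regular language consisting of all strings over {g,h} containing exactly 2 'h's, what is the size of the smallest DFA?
By Myhill–Nerode, count the distinguishable equivalence classes: 4 classes — having seen 0, 1, 2, or >2 copies of 'h'; the count-2 class is the only accepting one and >2 is dead.
4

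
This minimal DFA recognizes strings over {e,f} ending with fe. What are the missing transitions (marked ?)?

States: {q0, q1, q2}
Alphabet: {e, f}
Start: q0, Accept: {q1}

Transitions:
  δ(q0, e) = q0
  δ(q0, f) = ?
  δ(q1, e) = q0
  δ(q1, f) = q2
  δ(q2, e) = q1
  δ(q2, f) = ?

From the language and accept set, identify what each state tracks — q0: no suffix match; q1: suffix is fe; q2: one trailing f.
Each missing δ(q, a) is the state matching the new tracked value after reading a.
δ(q0, f) = q2; δ(q2, f) = q2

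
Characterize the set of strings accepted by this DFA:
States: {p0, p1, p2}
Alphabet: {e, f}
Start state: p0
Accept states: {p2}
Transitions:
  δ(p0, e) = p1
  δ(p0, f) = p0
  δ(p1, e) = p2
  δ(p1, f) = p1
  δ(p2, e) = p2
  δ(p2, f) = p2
Testing a few strings:
  'eeef' → accept
  'eee' → accept
  'e' → reject
  'ff' → reject
State roles: p0=zero e's seen; p1=one e seen; p2=≥ two e's seen
All strings over {e,f} containing at least two e's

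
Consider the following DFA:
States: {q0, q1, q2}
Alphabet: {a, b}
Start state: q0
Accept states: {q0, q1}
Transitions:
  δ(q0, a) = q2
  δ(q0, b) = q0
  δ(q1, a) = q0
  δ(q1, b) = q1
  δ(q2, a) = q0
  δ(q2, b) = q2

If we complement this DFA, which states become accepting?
Complement accept states = All states \ Original accept states
= {q0, q1, q2} \ {q0, q1}
{q2}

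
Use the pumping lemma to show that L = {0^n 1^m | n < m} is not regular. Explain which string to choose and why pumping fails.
Assume L is regular with pumping length p. Idea: pumping up the 0-block makes the 0-count reach the 1-count.
Choose s = 0^p 1^(p+1) ∈ L. By the pumping lemma, s = xyz with |xy| ≤ p, |y| > 0, so y = 0^k with k ≥ 1. Then xy²z = 0^(p+k) 1^(p+1). Since p+k ≥ p+1, the number of 0's is no longer strictly less than the number of 1's, so xy²z ∉ L.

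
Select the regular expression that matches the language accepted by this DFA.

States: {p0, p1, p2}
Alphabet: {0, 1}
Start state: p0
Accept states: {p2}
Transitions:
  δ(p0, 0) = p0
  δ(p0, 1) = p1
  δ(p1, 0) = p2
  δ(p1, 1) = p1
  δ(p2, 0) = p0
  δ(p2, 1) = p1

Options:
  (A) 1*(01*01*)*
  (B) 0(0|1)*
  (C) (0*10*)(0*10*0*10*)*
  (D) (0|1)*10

Check each option against the DFA on short strings; one disagreement eliminates an option:
  (A) 1*(01*01*)*: on ε the DFA stays in p0 and rejects (p0 ∉ Accept), but the regex matches it → eliminate
  (B) 0(0|1)*: on '0' the DFA goes p0 → p0 and rejects (p0 ∉ Accept), but the regex matches it → eliminate
  (C) (0*10*)(0*10*0*10*)*: on '1' the DFA goes p0 → p1 and rejects (p1 ∉ Accept), but the regex matches it → eliminate
  (D) (0|1)*10: agrees with the DFA on every string of length ≤ 6
Only (D) is consistent with the DFA.
(D) (0|1)*10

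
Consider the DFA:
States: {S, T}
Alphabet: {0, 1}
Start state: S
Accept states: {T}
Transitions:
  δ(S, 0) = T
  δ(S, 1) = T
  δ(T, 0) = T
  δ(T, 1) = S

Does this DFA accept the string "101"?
Processing string "101":
  S --1--> T
  T --0--> T
  T --1--> S
Final state: S
Accept states: {T}
No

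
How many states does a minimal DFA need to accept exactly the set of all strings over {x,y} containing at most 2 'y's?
By Myhill–Nerode, count the distinguishable equivalence classes: 4 classes — having seen 0, 1, 2, or >2 copies of 'y'; counts 0 through 2 are accepting and >2 is dead.
4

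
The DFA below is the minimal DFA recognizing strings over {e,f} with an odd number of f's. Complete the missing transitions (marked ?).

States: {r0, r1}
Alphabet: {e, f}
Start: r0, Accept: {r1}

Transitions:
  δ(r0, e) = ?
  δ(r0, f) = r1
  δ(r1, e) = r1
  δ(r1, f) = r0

From the language and accept set, identify what each state tracks — r0: even number of f's so far; r1: odd number of f's so far.
Each missing δ(q, a) is the state matching the new tracked value after reading a.
δ(r0, e) = r0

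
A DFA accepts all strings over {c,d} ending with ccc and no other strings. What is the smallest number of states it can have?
By Myhill–Nerode, count the distinguishable equivalence classes: 4 classes — one per longest suffix of the input that is a prefix of 'ccc' (lengths 0 through 3); only the length-3 class is accepting.
4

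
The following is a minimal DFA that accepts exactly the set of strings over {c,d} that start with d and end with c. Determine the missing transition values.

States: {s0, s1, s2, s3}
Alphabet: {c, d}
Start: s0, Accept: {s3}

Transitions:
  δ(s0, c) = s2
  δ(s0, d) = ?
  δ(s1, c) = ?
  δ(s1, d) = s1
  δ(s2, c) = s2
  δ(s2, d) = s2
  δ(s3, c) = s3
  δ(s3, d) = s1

From the language and accept set, identify what each state tracks — s0: no input read; s1: started with d, last symbol d; s2: started with c (dead); s3: started with d, last symbol c.
Each missing δ(q, a) is the state matching the new tracked value after reading a.
δ(s0, d) = s1; δ(s1, c) = s3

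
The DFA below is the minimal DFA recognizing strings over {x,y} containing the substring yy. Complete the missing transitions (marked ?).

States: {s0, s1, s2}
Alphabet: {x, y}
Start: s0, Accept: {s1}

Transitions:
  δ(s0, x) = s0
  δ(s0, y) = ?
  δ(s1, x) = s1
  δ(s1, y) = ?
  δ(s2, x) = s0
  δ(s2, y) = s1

From the language and accept set, identify what each state tracks — s0: no progress toward yy; s1: substring yy seen; s2: one trailing y.
Each missing δ(q, a) is the state matching the new tracked value after reading a.
δ(s0, y) = s2; δ(s1, y) = s1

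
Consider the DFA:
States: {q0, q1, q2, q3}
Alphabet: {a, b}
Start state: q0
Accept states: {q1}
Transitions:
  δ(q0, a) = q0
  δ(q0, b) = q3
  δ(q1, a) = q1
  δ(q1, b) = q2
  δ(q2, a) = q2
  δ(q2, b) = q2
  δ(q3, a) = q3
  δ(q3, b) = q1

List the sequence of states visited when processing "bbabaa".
read 'b': q0 → q3
  read 'b': q3 → q1
  read 'a': q1 → q1
  read 'b': q1 → q2
  read 'a': q2 → q2
  read 'a': q2 → q2
q0 -> q3 -> q1 -> q1 -> q2 -> q2 -> q2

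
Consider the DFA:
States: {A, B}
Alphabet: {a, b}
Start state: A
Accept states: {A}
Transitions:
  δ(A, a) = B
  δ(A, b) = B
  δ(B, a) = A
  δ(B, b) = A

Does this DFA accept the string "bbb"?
Processing string "bbb":
  A --b--> B
  B --b--> A
  A --b--> B
Final state: B
Accept states: {A}
No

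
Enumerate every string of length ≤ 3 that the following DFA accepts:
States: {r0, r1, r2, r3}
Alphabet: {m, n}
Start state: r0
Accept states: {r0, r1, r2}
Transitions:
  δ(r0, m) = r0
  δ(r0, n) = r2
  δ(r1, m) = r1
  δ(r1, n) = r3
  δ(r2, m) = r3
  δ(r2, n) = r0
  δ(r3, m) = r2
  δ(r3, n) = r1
ε, m, n, mm, mn, nn, mmm, mmn, mnn, nmm, nmn, nnm, nnn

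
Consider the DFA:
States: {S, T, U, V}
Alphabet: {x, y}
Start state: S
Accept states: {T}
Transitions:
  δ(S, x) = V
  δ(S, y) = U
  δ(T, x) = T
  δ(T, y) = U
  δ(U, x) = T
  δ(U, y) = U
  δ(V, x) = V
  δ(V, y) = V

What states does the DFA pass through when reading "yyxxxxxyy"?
read 'y': S → U
  read 'y': U → U
  read 'x': U → T
  read 'x': T → T
  read 'x': T → T
  read 'x': T → T
  read 'x': T → T
  read 'y': T → U
  read 'y': U → U
S -> U -> U -> T -> T -> T -> T -> T -> U -> U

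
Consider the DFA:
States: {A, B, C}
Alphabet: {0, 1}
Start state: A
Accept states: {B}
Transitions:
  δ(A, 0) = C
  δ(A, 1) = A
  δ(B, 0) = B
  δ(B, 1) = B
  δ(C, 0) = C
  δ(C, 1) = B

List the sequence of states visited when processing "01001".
read '0': A → C
  read '1': C → B
  read '0': B → B
  read '0': B → B
  read '1': B → B
A -> C -> B -> B -> B -> B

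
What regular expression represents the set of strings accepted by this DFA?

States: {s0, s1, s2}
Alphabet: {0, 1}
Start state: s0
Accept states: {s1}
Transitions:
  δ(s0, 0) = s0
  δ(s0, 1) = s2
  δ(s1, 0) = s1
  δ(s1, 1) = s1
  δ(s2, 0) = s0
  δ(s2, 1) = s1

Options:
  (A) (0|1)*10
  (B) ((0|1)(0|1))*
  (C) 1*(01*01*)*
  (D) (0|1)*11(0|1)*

Check each option against the DFA on short strings; one disagreement eliminates an option:
  (A) (0|1)*10: on '10' the DFA goes s0 → s2 → s0 and rejects (s0 ∉ Accept), but the regex matches it → eliminate
  (B) ((0|1)(0|1))*: on ε the DFA stays in s0 and rejects (s0 ∉ Accept), but the regex matches it → eliminate
  (C) 1*(01*01*)*: on ε the DFA stays in s0 and rejects (s0 ∉ Accept), but the regex matches it → eliminate
  (D) (0|1)*11(0|1)*: agrees with the DFA on every string of length ≤ 6
Only (D) is consistent with the DFA.
(D) (0|1)*11(0|1)*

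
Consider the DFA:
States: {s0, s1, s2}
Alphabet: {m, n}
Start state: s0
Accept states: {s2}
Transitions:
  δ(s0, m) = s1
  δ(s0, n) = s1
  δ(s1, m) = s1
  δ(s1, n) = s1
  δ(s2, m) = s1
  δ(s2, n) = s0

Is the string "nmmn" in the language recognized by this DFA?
Processing string "nmmn":
  s0 --n--> s1
  s1 --m--> s1
  s1 --m--> s1
  s1 --n--> s1
Final state: s1
Accept states: {s2}
No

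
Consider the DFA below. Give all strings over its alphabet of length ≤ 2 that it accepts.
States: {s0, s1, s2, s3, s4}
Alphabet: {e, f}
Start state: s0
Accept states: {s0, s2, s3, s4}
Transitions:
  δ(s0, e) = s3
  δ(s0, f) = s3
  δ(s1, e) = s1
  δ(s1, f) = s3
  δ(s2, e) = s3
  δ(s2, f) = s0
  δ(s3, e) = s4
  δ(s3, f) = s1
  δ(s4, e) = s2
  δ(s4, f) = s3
ε, e, f, ee, fe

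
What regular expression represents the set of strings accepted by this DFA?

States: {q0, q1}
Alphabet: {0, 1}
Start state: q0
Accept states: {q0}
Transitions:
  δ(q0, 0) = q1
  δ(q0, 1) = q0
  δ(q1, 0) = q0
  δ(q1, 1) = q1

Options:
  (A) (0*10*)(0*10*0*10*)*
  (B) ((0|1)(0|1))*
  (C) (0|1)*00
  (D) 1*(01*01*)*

Check each option against the DFA on short strings; one disagreement eliminates an option:
  (A) (0*10*)(0*10*0*10*)*: on ε the DFA stays in q0 and accepts (q0 ∈ Accept), but the regex does not match it → eliminate
  (B) ((0|1)(0|1))*: on '1' the DFA goes q0 → q0 and accepts (q0 ∈ Accept), but the regex does not match it → eliminate
  (C) (0|1)*00: on ε the DFA stays in q0 and accepts (q0 ∈ Accept), but the regex does not match it → eliminate
  (D) 1*(01*01*)*: agrees with the DFA on every string of length ≤ 6
Only (D) is consistent with the DFA.
(D) 1*(01*01*)*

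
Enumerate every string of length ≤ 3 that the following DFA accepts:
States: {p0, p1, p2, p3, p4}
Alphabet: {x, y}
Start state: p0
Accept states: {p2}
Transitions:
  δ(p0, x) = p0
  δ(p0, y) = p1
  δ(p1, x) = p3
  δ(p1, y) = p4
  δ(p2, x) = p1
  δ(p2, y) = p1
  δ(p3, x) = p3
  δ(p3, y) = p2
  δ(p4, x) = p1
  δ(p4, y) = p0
yxy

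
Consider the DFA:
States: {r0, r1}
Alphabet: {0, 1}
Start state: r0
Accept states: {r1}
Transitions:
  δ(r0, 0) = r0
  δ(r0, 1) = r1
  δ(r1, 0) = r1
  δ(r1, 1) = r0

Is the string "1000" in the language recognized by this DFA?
Processing string "1000":
  r0 --1--> r1
  r1 --0--> r1
  r1 --0--> r1
  r1 --0--> r1
Final state: r1
Accept states: {r1}
Yes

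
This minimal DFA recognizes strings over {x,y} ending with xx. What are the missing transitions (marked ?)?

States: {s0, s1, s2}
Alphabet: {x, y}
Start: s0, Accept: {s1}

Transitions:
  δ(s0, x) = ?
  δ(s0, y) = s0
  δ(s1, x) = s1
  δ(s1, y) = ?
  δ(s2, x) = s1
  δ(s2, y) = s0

From the language and accept set, identify what each state tracks — s0: last symbol not x; s1: two trailing x's; s2: one trailing x.
Each missing δ(q, a) is the state matching the new tracked value after reading a.
δ(s0, x) = s2; δ(s1, y) = s0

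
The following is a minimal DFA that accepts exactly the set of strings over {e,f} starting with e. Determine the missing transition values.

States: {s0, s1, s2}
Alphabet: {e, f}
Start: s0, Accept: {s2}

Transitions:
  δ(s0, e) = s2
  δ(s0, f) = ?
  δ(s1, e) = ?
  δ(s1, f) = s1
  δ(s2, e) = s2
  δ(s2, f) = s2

From the language and accept set, identify what each state tracks — s0: no input read; s1: started with f (dead); s2: started with e.
Each missing δ(q, a) is the state matching the new tracked value after reading a.
δ(s0, f) = s1; δ(s1, e) = s1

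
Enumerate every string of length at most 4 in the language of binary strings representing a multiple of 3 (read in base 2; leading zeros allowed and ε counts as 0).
ε, 0, 00, 11, 000, 011, 110, 0000, 0011, 0110, 1001, 1100, 1111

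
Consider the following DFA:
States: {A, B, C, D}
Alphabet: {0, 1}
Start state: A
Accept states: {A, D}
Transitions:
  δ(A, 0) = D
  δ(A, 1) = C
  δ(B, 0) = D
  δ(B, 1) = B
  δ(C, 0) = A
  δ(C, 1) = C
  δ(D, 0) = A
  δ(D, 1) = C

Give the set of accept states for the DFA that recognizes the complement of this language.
Complement accept states = All states \ Original accept states
= {A, B, C, D} \ {A, D}
{B, C}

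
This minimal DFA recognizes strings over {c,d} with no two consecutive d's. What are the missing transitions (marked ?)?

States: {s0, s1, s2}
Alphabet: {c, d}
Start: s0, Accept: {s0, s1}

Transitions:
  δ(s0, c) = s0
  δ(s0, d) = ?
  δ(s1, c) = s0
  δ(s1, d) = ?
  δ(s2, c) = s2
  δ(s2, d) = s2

From the language and accept set, identify what each state tracks — s0: last symbol not d (ok); s1: last symbol d (ok); s2: saw dd (dead).
Each missing δ(q, a) is the state matching the new tracked value after reading a.
δ(s0, d) = s1; δ(s1, d) = s2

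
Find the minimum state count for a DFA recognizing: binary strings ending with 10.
By Myhill–Nerode, count the distinguishable equivalence classes: 3 classes — one per longest suffix of the input that is a prefix of '10' (lengths 0 through 2); only the length-2 class is accepting.
3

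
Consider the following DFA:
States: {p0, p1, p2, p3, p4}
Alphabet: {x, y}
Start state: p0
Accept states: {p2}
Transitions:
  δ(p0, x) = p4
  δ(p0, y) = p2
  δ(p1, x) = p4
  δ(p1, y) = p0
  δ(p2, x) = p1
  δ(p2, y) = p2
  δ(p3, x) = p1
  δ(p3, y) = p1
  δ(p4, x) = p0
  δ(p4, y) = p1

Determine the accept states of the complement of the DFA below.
Complement accept states = All states \ Original accept states
= {p0, p1, p2, p3, p4} \ {p2}
{p0, p1, p3, p4}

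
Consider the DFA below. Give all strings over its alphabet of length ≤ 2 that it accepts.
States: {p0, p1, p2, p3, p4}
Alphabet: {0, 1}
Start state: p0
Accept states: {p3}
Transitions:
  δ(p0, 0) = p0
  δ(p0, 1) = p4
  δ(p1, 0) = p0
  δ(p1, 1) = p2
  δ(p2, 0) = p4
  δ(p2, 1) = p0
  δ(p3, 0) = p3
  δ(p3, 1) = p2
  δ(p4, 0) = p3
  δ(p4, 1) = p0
10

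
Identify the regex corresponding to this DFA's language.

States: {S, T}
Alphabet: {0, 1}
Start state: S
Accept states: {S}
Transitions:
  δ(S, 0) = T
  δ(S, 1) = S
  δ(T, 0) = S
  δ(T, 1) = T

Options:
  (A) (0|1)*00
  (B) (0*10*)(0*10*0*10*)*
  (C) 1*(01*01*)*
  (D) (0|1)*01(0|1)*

Check each option against the DFA on short strings; one disagreement eliminates an option:
  (A) (0|1)*00: on ε the DFA stays in S and accepts (S ∈ Accept), but the regex does not match it → eliminate
  (B) (0*10*)(0*10*0*10*)*: on ε the DFA stays in S and accepts (S ∈ Accept), but the regex does not match it → eliminate
  (C) 1*(01*01*)*: agrees with the DFA on every string of length ≤ 6
  (D) (0|1)*01(0|1)*: on ε the DFA stays in S and accepts (S ∈ Accept), but the regex does not match it → eliminate
Only (C) is consistent with the DFA.
(C) 1*(01*01*)*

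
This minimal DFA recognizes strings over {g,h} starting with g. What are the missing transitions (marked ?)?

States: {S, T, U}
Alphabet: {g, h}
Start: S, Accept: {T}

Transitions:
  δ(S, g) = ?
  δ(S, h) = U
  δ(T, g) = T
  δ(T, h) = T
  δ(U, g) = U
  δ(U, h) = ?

From the language and accept set, identify what each state tracks — S: no input read; T: started with g; U: started with h (dead).
Each missing δ(q, a) is the state matching the new tracked value after reading a.
δ(S, g) = T; δ(U, h) = U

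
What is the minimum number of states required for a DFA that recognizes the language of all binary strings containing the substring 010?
By Myhill–Nerode, count the distinguishable equivalence classes: 4 classes — one per longest suffix of the input that is a prefix of '010' (lengths 0 through 2), plus an absorbing 'already seen 010' class.
4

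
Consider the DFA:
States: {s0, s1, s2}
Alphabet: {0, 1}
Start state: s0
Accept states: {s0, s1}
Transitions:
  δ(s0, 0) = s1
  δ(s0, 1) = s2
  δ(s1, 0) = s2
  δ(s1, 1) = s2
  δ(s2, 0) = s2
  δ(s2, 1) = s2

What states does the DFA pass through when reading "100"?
read '1': s0 → s2
  read '0': s2 → s2
  read '0': s2 → s2
s0 -> s2 -> s2 -> s2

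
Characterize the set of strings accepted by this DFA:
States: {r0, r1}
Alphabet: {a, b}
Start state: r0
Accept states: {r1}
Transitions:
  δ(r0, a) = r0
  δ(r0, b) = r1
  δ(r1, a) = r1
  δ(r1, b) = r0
Testing a few strings:
  'b' → accept
  'aba' → accept
  'a' → reject
  'bab' → reject
State roles: r0=even number of b's so far; r1=odd number of b's so far
All strings over {a,b} with an odd number of b's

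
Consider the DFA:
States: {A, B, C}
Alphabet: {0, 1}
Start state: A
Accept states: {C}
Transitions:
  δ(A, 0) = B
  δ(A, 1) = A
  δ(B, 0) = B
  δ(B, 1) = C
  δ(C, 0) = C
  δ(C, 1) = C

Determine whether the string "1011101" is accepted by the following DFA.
Processing string "1011101":
  A --1--> A
  A --0--> B
  B --1--> C
  C --1--> C
  C --1--> C
  C --0--> C
  C --1--> C
Final state: C
Accept states: {C}
Yes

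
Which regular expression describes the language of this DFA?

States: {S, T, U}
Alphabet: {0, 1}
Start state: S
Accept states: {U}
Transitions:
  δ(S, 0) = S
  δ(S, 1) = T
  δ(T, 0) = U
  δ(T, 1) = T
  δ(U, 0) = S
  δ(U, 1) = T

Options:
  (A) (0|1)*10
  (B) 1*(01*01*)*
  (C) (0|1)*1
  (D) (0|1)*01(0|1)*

Check each option against the DFA on short strings; one disagreement eliminates an option:
  (A) (0|1)*10: agrees with the DFA on every string of length ≤ 6
  (B) 1*(01*01*)*: on ε the DFA stays in S and rejects (S ∉ Accept), but the regex matches it → eliminate
  (C) (0|1)*1: on '1' the DFA goes S → T and rejects (T ∉ Accept), but the regex matches it → eliminate
  (D) (0|1)*01(0|1)*: on '01' the DFA goes S → S → T and rejects (T ∉ Accept), but the regex matches it → eliminate
Only (A) is consistent with the DFA.
(A) (0|1)*10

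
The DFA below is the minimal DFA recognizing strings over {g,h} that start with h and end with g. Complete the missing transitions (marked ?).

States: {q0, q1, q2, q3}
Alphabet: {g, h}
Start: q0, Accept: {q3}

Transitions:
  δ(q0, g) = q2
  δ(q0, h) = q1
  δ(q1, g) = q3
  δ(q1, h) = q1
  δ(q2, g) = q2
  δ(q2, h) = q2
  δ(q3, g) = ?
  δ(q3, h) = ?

From the language and accept set, identify what each state tracks — q0: no input read; q1: started with h, last symbol h; q2: started with g (dead); q3: started with h, last symbol g.
Each missing δ(q, a) is the state matching the new tracked value after reading a.
δ(q3, g) = q3; δ(q3, h) = q1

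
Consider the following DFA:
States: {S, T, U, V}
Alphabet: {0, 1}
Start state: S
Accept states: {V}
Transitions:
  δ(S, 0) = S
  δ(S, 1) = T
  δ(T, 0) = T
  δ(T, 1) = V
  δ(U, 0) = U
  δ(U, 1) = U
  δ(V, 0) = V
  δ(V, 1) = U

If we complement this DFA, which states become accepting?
Complement accept states = All states \ Original accept states
= {S, T, U, V} \ {V}
{S, T, U}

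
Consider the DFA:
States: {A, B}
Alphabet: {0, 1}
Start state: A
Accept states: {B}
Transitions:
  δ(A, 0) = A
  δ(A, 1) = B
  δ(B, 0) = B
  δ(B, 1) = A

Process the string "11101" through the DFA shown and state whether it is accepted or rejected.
Processing string "11101":
  A --1--> B
  B --1--> A
  A --1--> B
  B --0--> B
  B --1--> A
Final state: A
Accept states: {B}
No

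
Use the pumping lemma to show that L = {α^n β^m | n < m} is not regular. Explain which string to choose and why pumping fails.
Assume L is regular with pumping length p. Idea: pumping up the α-block makes the α-count reach the β-count.
Choose s = α^p β^(p+1) ∈ L. By the pumping lemma, s = xyz with |xy| ≤ p, |y| > 0, so y = α^k with k ≥ 1. Then xy²z = α^(p+k) β^(p+1). Since p+k ≥ p+1, the number of α's is no longer strictly less than the number of β's, so xy²z ∉ L.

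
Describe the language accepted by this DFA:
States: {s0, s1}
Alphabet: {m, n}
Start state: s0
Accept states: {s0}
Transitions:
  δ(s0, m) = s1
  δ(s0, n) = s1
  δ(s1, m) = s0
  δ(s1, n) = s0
Testing a few strings:
  'n' → reject
  'mn' → accept
  'nmm' → reject
  'nnm' → reject
State roles: s0=even length so far; s1=odd length so far
All strings over {m,n} of even length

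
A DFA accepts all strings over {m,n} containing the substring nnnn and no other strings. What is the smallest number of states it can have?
By Myhill–Nerode, count the distinguishable equivalence classes: 5 classes — one per longest suffix of the input that is a prefix of 'nnnn' (lengths 0 through 3), plus an absorbing 'already seen nnnn' class.
5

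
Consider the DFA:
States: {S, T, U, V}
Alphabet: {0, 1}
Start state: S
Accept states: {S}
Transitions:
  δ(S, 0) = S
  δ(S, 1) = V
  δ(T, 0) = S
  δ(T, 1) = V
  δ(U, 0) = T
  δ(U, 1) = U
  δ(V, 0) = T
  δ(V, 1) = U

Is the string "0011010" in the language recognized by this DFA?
Processing string "0011010":
  S --0--> S
  S --0--> S
  S --1--> V
  V --1--> U
  U --0--> T
  T --1--> V
  V --0--> T
Final state: T
Accept states: {S}
No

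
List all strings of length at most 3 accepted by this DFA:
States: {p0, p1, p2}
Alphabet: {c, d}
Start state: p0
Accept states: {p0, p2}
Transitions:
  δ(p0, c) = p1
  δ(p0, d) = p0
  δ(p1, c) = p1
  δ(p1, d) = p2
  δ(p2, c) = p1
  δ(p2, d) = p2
ε, d, cd, dd, ccd, cdd, dcd, ddd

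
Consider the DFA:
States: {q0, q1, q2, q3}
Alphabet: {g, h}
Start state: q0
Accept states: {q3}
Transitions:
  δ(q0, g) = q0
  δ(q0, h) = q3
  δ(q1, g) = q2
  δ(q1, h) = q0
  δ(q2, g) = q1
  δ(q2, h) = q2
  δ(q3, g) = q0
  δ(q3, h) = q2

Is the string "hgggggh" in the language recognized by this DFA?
Processing string "hgggggh":
  q0 --h--> q3
  q3 --g--> q0
  q0 --g--> q0
  q0 --g--> q0
  q0 --g--> q0
  q0 --g--> q0
  q0 --h--> q3
Final state: q3
Accept states: {q3}
Yes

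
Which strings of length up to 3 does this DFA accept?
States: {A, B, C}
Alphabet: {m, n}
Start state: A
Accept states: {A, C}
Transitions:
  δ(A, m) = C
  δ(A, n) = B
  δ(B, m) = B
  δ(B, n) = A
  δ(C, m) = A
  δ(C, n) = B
ε, m, mm, nn, mmm, mnn, nmn, nnm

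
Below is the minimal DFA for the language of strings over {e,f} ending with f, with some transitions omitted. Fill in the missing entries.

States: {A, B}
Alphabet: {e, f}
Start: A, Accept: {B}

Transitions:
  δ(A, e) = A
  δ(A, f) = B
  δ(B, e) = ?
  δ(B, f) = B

From the language and accept set, identify what each state tracks — A: last symbol not f; B: last symbol is f.
Each missing δ(q, a) is the state matching the new tracked value after reading a.
δ(B, e) = A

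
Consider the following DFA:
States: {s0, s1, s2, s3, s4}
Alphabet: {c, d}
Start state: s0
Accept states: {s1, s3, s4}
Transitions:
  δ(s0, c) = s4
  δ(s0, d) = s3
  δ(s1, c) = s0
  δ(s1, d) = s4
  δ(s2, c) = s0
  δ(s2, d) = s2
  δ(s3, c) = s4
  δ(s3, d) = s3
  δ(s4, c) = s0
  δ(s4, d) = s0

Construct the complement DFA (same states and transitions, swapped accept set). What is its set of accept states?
Complement accept states = All states \ Original accept states
= {s0, s1, s2, s3, s4} \ {s1, s3, s4}
{s0, s2}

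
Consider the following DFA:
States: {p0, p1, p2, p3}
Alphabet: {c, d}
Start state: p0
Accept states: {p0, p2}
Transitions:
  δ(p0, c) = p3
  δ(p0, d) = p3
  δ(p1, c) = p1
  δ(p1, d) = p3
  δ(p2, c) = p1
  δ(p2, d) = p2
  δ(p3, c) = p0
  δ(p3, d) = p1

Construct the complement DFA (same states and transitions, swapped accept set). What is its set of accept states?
Complement accept states = All states \ Original accept states
= {p0, p1, p2, p3} \ {p0, p2}
{p1, p3}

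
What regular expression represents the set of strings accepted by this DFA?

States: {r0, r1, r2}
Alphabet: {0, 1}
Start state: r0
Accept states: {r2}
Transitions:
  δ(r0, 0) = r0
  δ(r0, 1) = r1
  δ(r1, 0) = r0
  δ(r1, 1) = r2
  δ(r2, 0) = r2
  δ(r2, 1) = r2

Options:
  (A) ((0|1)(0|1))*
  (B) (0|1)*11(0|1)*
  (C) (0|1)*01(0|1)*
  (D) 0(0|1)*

Check each option against the DFA on short strings; one disagreement eliminates an option:
  (A) ((0|1)(0|1))*: on ε the DFA stays in r0 and rejects (r0 ∉ Accept), but the regex matches it → eliminate
  (B) (0|1)*11(0|1)*: agrees with the DFA on every string of length ≤ 6
  (C) (0|1)*01(0|1)*: on '01' the DFA goes r0 → r0 → r1 and rejects (r1 ∉ Accept), but the regex matches it → eliminate
  (D) 0(0|1)*: on '0' the DFA goes r0 → r0 and rejects (r0 ∉ Accept), but the regex matches it → eliminate
Only (B) is consistent with the DFA.
(B) (0|1)*11(0|1)*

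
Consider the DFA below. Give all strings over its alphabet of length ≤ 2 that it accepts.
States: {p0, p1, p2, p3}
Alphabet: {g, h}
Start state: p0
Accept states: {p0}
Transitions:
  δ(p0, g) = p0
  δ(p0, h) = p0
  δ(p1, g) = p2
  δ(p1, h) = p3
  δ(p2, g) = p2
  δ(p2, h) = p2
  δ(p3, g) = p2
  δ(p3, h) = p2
ε, g, h, gg, gh, hg, hh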